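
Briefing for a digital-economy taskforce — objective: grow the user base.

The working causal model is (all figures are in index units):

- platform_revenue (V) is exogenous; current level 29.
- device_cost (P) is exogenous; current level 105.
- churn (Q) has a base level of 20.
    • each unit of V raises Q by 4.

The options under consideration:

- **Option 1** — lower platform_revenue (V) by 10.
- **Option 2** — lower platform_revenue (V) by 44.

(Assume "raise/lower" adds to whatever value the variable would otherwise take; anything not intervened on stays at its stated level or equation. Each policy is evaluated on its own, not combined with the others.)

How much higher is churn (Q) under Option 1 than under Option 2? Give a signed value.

136

Option 1 (V − 10):
  V = 29 − 10 = 19
  Q = 20 + 4·19 = 96
Option 2 (V − 44):
  V = 29 − 44 = -15
  Q = 20 + 4·(-15) = -40
Q: 96 − (-40) = 136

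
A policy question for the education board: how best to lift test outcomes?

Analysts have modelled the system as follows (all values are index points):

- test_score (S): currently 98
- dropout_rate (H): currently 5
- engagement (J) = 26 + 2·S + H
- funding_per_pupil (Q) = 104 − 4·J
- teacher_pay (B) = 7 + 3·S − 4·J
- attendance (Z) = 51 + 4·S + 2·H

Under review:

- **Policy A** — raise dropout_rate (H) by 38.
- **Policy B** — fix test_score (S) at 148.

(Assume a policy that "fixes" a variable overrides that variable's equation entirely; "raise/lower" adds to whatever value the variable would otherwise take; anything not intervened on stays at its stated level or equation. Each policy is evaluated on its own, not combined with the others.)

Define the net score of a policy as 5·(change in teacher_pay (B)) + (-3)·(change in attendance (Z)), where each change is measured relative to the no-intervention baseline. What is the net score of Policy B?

Baseline:
  S = 98
  H = 5
  J = 26 + 2·98 + 5 = 227
  B = 7 + 3·98 − 4·227 = -607
  Z = 51 + 4·98 + 2·5 = 453
Policy B (S := 148):
  S = 148
  H = 5
  J = 26 + 2·148 + 5 = 327
  B = 7 + 3·148 − 4·327 = -857
  Z = 51 + 4·148 + 2·5 = 653
ΔB = -857 − (-607) = -250; ΔZ = 653 − 453 = 200
Score = 5·(-250) + (-3)·200 = -1850

-1850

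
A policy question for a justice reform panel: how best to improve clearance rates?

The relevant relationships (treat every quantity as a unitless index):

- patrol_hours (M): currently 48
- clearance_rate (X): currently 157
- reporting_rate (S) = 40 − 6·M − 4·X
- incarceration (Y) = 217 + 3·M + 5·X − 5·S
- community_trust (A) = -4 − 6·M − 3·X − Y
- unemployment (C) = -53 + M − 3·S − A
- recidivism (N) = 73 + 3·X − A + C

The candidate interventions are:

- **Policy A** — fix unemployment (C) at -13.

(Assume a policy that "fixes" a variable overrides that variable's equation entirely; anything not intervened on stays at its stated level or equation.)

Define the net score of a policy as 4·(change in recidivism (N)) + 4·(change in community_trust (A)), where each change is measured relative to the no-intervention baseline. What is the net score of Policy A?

Baseline:
  M = 48
  X = 157
  S = 40 − 6·48 − 4·157 = -876
  Y = 217 + 3·48 + 5·157 − 5·(-876) = 5526
  A = -4 − 6·48 − 3·157 − 5526 = -6289
  C = -53 + 48 − 3·(-876) − (-6289) = 8912
  N = 73 + 3·157 − (-6289) + 8912 = 15745
Policy A (C := -13):
  M = 48
  X = 157
  S = 40 − 6·48 − 4·157 = -876
  Y = 217 + 3·48 + 5·157 − 5·(-876) = 5526
  A = -4 − 6·48 − 3·157 − 5526 = -6289
  C = -13
  N = 73 + 3·157 − (-6289) + (-13) = 6820
ΔN = 6820 − 15745 = -8925; ΔA = -6289 − (-6289) = 0
Score = 4·(-8925) + 4·0 = -35700

-35700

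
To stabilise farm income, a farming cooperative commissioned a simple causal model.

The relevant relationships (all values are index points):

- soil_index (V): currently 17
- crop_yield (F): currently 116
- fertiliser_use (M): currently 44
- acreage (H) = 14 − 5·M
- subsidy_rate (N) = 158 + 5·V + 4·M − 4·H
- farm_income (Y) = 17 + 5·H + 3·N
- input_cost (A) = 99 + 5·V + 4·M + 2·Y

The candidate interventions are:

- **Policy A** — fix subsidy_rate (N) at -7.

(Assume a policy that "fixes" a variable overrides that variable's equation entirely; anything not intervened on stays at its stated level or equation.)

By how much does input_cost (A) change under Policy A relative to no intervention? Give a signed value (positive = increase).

Baseline:
  V = 17
  M = 44
  H = 14 − 5·44 = -206
  N = 158 + 5·17 + 4·44 − 4·(-206) = 1243
  Y = 17 + 5·(-206) + 3·1243 = 2716
  A = 99 + 5·17 + 4·44 + 2·2716 = 5792
Policy A (N := -7):
  V = 17
  M = 44
  H = 14 − 5·44 = -206
  N = -7
  Y = 17 + 5·(-206) + 3·(-7) = -1034
  A = 99 + 5·17 + 4·44 + 2·(-1034) = -1708
Change in A: -1708 − 5792 = -7500

-7500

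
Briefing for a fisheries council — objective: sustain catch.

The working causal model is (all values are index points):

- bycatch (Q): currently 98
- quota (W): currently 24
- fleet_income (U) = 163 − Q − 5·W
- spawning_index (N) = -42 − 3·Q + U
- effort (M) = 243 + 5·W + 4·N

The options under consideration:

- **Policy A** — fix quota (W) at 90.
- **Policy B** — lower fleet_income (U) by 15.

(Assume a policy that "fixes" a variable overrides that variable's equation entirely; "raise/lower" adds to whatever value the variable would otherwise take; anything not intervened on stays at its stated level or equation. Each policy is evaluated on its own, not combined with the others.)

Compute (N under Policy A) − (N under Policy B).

-315

Policy A (W := 90):
  Q = 98
  W = 90
  U = 163 − 98 − 5·90 = -385
  N = -42 − 3·98 + (-385) = -721
Policy B (U − 15):
  Q = 98
  W = 24
  U = 163 − 98 − 5·24 (−15 from intervention) = -70
  N = -42 − 3·98 + (-70) = -406
N: -721 − (-406) = -315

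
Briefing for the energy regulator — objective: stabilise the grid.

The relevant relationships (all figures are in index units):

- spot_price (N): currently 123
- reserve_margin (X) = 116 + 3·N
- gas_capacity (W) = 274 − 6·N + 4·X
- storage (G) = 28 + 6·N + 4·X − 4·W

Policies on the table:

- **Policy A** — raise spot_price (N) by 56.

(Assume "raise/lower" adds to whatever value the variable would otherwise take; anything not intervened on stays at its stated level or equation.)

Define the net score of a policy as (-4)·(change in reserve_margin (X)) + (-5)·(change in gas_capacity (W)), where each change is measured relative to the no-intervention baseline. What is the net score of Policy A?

-2352

Baseline:
  N = 123
  X = 116 + 3·123 = 485
  W = 274 − 6·123 + 4·485 = 1476
Policy A (N + 56):
  N = 123 + 56 = 179
  X = 116 + 3·179 = 653
  W = 274 − 6·179 + 4·653 = 1812
ΔX = 653 − 485 = 168; ΔW = 1812 − 1476 = 336
Score = (-4)·168 + (-5)·336 = -2352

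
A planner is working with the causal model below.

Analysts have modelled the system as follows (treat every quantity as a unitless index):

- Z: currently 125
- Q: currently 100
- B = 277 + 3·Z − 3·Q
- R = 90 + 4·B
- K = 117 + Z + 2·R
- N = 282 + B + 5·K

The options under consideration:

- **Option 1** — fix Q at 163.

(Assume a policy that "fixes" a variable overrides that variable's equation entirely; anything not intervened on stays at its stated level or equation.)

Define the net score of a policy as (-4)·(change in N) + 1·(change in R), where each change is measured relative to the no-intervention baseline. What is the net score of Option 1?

30240

Baseline:
  Z = 125
  Q = 100
  B = 277 + 3·125 − 3·100 = 352
  R = 90 + 4·352 = 1498
  K = 117 + 125 + 2·1498 = 3238
  N = 282 + 352 + 5·3238 = 16824
Option 1 (Q := 163):
  Z = 125
  Q = 163
  B = 277 + 3·125 − 3·163 = 163
  R = 90 + 4·163 = 742
  K = 117 + 125 + 2·742 = 1726
  N = 282 + 163 + 5·1726 = 9075
ΔN = 9075 − 16824 = -7749; ΔR = 742 − 1498 = -756
Score = (-4)·(-7749) + 1·(-756) = 30240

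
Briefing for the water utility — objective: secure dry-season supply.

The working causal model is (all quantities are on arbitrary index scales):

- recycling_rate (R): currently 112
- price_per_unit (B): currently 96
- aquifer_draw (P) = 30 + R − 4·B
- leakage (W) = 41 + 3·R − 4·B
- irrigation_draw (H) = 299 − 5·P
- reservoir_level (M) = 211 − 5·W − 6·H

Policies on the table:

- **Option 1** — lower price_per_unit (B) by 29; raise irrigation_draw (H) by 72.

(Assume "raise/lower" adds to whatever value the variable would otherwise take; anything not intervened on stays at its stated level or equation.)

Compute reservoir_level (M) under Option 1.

-6340

Option 1 (B − 29, H + 72):
  R = 112
  B = 96 − 29 = 67
  P = 30 + 112 − 4·67 = -126
  W = 41 + 3·112 − 4·67 = 109
  H = 299 − 5·(-126) (+72 from intervention) = 1001
  M = 211 − 5·109 − 6·1001 = -6340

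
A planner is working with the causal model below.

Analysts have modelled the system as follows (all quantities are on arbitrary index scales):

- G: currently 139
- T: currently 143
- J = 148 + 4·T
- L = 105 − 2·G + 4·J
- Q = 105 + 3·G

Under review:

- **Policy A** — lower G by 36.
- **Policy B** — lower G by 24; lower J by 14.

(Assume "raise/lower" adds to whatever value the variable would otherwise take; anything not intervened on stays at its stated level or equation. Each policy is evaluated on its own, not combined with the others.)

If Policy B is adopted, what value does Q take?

Policy B (G − 24, J − 14):
  G = 139 − 24 = 115
  Q = 105 + 3·115 = 450

450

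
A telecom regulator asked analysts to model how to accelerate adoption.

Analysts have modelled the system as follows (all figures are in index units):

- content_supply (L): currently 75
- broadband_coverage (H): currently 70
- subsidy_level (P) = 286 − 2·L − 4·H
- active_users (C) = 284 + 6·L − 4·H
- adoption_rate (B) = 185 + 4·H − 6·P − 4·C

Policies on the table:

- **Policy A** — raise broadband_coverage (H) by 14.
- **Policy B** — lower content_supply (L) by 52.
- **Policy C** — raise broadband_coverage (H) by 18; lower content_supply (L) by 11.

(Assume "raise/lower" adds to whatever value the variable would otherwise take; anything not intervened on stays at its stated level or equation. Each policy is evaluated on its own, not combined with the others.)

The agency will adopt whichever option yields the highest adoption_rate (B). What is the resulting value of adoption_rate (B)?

Policy A (H + 14):
  L = 75
  H = 70 + 14 = 84
  P = 286 − 2·75 − 4·84 = -200
  C = 284 + 6·75 − 4·84 = 398
  B = 185 + 4·84 − 6·(-200) − 4·398 = 129
Policy B (L − 52):
  L = 75 − 52 = 23
  H = 70
  P = 286 − 2·23 − 4·70 = -40
  C = 284 + 6·23 − 4·70 = 142
  B = 185 + 4·70 − 6·(-40) − 4·142 = 137
Policy C (H + 18, L − 11):
  L = 75 − 11 = 64
  H = 70 + 18 = 88
  P = 286 − 2·64 − 4·88 = -194
  C = 284 + 6·64 − 4·88 = 316
  B = 185 + 4·88 − 6·(-194) − 4·316 = 437
Comparing — Policy A: B=129, Policy B: B=137, Policy C: B=437. Highest is 437 (Policy C).

437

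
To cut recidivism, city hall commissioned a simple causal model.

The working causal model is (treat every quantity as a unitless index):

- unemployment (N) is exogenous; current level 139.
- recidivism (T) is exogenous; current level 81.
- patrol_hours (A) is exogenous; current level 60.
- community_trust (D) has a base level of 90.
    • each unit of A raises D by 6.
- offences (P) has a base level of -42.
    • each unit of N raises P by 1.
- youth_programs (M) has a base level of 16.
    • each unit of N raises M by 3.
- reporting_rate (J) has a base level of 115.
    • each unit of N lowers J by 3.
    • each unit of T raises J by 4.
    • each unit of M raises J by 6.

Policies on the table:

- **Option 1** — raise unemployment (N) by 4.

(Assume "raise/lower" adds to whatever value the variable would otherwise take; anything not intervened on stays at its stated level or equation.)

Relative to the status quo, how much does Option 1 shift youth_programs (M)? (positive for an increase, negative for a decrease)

12

Baseline:
  N = 139
  M = 16 + 3·139 = 433
Option 1 (N + 4):
  N = 139 + 4 = 143
  M = 16 + 3·143 = 445
Change in M: 445 − 433 = 12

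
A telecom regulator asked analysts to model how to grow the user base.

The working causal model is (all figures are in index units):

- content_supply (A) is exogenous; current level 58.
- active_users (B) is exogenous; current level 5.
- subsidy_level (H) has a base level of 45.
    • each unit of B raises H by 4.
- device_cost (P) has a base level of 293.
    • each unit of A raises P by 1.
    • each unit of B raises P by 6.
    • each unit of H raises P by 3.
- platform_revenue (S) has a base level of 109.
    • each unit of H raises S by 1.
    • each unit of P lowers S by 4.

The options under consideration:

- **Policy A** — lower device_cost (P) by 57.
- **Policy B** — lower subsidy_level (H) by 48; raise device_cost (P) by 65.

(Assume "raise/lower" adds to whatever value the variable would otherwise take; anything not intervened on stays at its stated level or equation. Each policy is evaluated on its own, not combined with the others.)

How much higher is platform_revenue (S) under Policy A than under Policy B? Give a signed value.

Policy A (P − 57):
  A = 58
  B = 5
  H = 45 + 4·5 = 65
  P = 293 + 58 + 6·5 + 3·65 (−57 from intervention) = 519
  S = 109 + 65 − 4·519 = -1902
Policy B (H − 48, P + 65):
  A = 58
  B = 5
  H = 45 + 4·5 (−48 from intervention) = 17
  P = 293 + 58 + 6·5 + 3·17 (+65 from intervention) = 497
  S = 109 + 17 − 4·497 = -1862
S: -1902 − (-1862) = -40

-40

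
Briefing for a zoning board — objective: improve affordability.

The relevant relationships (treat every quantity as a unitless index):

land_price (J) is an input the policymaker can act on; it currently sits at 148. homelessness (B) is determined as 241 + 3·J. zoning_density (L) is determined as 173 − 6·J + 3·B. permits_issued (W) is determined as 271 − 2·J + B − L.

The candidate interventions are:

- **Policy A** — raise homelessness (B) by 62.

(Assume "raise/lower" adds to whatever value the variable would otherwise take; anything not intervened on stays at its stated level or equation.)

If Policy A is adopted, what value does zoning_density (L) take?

1526

Policy A (B + 62):
  J = 148
  B = 241 + 3·148 (+62 from intervention) = 747
  L = 173 − 6·148 + 3·747 = 1526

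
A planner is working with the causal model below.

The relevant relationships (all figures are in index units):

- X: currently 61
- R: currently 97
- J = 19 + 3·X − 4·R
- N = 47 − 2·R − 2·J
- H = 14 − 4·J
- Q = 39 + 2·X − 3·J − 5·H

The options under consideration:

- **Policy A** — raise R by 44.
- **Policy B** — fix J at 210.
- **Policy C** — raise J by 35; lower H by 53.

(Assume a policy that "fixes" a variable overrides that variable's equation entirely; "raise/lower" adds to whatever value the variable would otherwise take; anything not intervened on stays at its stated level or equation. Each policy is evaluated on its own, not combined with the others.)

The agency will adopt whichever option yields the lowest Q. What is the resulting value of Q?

-6063

Policy A (R + 44):
  X = 61
  R = 97 + 44 = 141
  J = 19 + 3·61 − 4·141 = -362
  H = 14 − 4·(-362) = 1462
  Q = 39 + 2·61 − 3·(-362) − 5·1462 = -6063
Policy B (J := 210):
  X = 61
  R = 97
  J = 210
  H = 14 − 4·210 = -826
  Q = 39 + 2·61 − 3·210 − 5·(-826) = 3661
Policy C (J + 35, H − 53):
  X = 61
  R = 97
  J = 19 + 3·61 − 4·97 (+35 from intervention) = -151
  H = 14 − 4·(-151) (−53 from intervention) = 565
  Q = 39 + 2·61 − 3·(-151) − 5·565 = -2211
Comparing — Policy A: Q=-6063, Policy B: Q=3661, Policy C: Q=-2211. Lowest is -6063 (Policy A).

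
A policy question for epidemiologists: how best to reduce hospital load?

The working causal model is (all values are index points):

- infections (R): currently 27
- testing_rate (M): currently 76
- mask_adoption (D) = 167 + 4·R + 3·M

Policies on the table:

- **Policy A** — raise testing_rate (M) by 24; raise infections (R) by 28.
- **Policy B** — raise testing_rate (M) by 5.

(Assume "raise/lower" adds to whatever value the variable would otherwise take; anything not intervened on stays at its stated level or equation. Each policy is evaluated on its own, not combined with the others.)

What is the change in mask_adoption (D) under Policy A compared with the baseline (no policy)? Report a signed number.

Baseline:
  R = 27
  M = 76
  D = 167 + 4·27 + 3·76 = 503
Policy A (M + 24, R + 28):
  R = 27 + 28 = 55
  M = 76 + 24 = 100
  D = 167 + 4·55 + 3·100 = 687
Change in D: 687 − 503 = 184

184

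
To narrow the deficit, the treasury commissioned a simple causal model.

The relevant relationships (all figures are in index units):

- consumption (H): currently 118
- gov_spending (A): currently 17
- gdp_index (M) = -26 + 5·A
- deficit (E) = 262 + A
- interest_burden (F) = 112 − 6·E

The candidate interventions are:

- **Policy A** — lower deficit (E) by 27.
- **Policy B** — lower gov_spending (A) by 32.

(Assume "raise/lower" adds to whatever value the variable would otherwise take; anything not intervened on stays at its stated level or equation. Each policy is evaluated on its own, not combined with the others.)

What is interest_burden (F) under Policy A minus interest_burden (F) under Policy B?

Policy A (E − 27):
  A = 17
  E = 262 + 17 (−27 from intervention) = 252
  F = 112 − 6·252 = -1400
Policy B (A − 32):
  A = 17 − 32 = -15
  E = 262 + (-15) = 247
  F = 112 − 6·247 = -1370
F: -1400 − (-1370) = -30

-30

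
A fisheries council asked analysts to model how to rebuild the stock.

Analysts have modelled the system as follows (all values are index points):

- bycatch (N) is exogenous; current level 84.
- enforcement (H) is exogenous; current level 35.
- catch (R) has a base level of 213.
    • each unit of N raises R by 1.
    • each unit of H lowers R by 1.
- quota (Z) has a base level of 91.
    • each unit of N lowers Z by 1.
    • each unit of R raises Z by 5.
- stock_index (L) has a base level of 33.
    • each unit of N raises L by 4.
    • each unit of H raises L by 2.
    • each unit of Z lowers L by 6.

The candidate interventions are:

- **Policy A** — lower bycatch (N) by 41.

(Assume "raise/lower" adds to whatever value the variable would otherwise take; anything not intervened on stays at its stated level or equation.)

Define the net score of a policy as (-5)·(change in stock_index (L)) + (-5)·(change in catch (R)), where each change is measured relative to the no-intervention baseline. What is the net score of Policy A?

Baseline:
  N = 84
  H = 35
  R = 213 + 84 − 35 = 262
  Z = 91 − 84 + 5·262 = 1317
  L = 33 + 4·84 + 2·35 − 6·1317 = -7463
Policy A (N − 41):
  N = 84 − 41 = 43
  H = 35
  R = 213 + 43 − 35 = 221
  Z = 91 − 43 + 5·221 = 1153
  L = 33 + 4·43 + 2·35 − 6·1153 = -6643
ΔL = -6643 − (-7463) = 820; ΔR = 221 − 262 = -41
Score = (-5)·820 + (-5)·(-41) = -3895

-3895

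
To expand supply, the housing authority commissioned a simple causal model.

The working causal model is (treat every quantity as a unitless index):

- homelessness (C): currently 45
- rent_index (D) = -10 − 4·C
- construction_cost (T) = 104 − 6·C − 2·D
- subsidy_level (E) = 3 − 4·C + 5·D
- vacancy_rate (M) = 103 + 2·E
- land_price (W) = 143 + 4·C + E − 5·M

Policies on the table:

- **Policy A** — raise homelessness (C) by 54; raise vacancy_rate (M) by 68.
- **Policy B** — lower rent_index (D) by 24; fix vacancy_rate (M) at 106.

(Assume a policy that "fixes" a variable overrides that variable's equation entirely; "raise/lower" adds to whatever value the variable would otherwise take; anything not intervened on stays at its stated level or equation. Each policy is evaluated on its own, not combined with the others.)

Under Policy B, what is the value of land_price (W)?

Policy B (D − 24, M := 106):
  C = 45
  D = -10 − 4·45 (−24 from intervention) = -214
  E = 3 − 4·45 + 5·(-214) = -1247
  M = 106
  W = 143 + 4·45 + (-1247) − 5·106 = -1454

-1454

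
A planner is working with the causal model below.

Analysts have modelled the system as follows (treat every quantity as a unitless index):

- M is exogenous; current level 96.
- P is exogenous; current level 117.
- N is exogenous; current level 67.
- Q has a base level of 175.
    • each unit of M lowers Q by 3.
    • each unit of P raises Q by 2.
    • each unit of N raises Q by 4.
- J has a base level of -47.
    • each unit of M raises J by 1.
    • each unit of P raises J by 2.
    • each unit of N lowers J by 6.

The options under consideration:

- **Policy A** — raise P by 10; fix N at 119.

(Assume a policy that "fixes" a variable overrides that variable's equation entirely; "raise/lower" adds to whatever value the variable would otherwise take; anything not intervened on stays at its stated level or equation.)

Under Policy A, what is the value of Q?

Policy A (P + 10, N := 119):
  M = 96
  P = 117 + 10 = 127
  N = 119
  Q = 175 − 3·96 + 2·127 + 4·119 = 617

617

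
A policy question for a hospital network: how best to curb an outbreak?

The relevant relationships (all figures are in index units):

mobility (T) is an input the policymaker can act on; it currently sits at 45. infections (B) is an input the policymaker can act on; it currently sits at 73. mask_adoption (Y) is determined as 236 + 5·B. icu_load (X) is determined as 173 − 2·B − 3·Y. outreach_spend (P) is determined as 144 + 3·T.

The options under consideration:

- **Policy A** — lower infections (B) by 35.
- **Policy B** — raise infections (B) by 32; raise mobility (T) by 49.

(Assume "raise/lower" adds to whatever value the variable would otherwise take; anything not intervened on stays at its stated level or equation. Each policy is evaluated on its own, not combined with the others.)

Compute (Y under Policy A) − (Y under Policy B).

-335

Policy A (B − 35):
  B = 73 − 35 = 38
  Y = 236 + 5·38 = 426
Policy B (B + 32, T + 49):
  B = 73 + 32 = 105
  Y = 236 + 5·105 = 761
Y: 426 − 761 = -335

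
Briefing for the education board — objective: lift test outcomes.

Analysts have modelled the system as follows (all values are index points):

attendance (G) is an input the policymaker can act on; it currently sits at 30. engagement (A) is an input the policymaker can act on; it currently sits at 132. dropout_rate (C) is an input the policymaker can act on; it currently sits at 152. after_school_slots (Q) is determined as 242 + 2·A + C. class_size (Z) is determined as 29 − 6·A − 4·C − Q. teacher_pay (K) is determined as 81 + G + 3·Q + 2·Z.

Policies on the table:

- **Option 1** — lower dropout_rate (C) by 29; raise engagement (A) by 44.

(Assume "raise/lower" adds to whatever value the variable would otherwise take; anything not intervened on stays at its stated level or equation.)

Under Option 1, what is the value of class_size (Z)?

-2236

Option 1 (C − 29, A + 44):
  A = 132 + 44 = 176
  C = 152 − 29 = 123
  Q = 242 + 2·176 + 123 = 717
  Z = 29 − 6·176 − 4·123 − 717 = -2236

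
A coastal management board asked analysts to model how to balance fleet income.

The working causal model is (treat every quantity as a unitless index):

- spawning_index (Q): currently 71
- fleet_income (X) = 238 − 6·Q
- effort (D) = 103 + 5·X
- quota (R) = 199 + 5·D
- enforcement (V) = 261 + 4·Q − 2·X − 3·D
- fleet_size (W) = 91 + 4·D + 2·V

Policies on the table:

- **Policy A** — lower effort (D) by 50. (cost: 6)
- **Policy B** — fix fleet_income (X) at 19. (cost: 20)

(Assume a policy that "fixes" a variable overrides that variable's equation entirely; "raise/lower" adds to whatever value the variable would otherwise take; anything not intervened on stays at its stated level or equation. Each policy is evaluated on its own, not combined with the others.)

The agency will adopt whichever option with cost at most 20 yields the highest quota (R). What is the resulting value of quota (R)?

1189

Policy A (D − 50):
  Q = 71
  X = 238 − 6·71 = -188
  D = 103 + 5·(-188) (−50 from intervention) = -887
  R = 199 + 5·(-887) = -4236
Policy B (X := 19):
  Q = 71
  X = 19
  D = 103 + 5·19 = 198
  R = 199 + 5·198 = 1189
Comparing — Policy A: R=-4236, Policy B: R=1189. Highest is 1189 (Policy B).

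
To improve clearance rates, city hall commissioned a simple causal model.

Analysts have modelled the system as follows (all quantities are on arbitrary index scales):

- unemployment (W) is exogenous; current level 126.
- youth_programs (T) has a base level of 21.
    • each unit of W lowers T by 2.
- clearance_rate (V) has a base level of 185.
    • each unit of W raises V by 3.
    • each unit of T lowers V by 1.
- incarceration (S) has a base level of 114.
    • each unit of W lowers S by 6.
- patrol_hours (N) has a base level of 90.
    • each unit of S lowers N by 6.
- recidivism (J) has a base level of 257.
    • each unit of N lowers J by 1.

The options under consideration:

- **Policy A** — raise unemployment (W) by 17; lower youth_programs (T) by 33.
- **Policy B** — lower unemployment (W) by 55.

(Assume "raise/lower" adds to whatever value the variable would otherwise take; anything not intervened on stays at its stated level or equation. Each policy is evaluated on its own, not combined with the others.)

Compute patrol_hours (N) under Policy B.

Policy B (W − 55):
  W = 126 − 55 = 71
  S = 114 − 6·71 = -312
  N = 90 − 6·(-312) = 1962

1962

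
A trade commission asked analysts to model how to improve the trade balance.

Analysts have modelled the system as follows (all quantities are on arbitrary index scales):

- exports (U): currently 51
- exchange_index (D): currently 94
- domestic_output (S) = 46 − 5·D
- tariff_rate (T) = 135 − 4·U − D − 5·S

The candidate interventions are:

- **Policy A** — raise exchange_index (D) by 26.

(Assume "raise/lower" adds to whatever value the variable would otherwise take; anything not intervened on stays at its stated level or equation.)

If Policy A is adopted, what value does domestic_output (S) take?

-554

Policy A (D + 26):
  D = 94 + 26 = 120
  S = 46 − 5·120 = -554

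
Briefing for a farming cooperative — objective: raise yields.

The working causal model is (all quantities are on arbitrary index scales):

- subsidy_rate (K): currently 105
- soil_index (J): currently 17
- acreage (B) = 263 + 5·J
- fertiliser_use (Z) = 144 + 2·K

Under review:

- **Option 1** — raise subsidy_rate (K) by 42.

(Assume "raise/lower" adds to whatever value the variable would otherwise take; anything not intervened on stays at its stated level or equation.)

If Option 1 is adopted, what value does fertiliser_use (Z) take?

Option 1 (K + 42):
  K = 105 + 42 = 147
  Z = 144 + 2·147 = 438

438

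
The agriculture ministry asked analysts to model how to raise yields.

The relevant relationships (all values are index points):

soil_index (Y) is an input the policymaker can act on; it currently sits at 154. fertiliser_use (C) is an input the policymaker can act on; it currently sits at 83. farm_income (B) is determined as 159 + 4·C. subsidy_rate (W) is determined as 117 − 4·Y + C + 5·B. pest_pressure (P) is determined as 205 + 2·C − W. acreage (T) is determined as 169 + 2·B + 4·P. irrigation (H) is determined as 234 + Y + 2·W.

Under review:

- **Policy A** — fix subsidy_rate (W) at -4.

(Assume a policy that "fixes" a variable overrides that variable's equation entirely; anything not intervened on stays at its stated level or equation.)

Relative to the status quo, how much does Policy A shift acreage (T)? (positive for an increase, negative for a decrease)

8172

Baseline:
  Y = 154
  C = 83
  B = 159 + 4·83 = 491
  W = 117 − 4·154 + 83 + 5·491 = 2039
  P = 205 + 2·83 − 2039 = -1668
  T = 169 + 2·491 + 4·(-1668) = -5521
Policy A (W := -4):
  Y = 154
  C = 83
  B = 159 + 4·83 = 491
  W = -4
  P = 205 + 2·83 − (-4) = 375
  T = 169 + 2·491 + 4·375 = 2651
Change in T: 2651 − (-5521) = 8172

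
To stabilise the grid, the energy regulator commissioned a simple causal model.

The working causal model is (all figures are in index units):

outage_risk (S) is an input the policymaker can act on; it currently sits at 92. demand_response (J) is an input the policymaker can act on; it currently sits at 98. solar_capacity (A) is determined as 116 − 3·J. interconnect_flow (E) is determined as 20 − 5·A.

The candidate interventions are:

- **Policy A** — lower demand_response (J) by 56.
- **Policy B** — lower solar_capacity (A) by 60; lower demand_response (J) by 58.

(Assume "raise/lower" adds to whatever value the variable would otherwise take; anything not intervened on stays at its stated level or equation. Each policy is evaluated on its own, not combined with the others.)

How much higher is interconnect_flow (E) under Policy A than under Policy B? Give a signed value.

-270

Policy A (J − 56):
  J = 98 − 56 = 42
  A = 116 − 3·42 = -10
  E = 20 − 5·(-10) = 70
Policy B (A − 60, J − 58):
  J = 98 − 58 = 40
  A = 116 − 3·40 (−60 from intervention) = -64
  E = 20 − 5·(-64) = 340
E: 70 − 340 = -270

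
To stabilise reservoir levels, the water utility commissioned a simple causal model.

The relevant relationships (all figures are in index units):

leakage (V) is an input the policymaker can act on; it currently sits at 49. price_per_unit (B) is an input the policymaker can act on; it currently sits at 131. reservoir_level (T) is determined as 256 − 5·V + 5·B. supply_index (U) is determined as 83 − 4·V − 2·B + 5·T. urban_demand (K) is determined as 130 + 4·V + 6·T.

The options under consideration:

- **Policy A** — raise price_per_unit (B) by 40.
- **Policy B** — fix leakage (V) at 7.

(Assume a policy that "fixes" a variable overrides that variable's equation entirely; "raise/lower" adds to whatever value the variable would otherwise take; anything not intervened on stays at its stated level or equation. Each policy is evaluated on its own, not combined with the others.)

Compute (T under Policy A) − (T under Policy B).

-10

Policy A (B + 40):
  V = 49
  B = 131 + 40 = 171
  T = 256 − 5·49 + 5·171 = 866
Policy B (V := 7):
  V = 7
  B = 131
  T = 256 − 5·7 + 5·131 = 876
T: 866 − 876 = -10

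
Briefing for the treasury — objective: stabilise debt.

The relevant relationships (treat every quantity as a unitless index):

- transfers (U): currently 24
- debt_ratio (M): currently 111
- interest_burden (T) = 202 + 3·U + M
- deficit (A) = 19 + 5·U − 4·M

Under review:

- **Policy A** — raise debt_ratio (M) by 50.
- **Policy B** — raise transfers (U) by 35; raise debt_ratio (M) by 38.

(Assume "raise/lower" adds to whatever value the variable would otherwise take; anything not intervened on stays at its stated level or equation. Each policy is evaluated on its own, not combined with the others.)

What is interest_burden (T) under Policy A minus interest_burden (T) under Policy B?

Policy A (M + 50):
  U = 24
  M = 111 + 50 = 161
  T = 202 + 3·24 + 161 = 435
Policy B (U + 35, M + 38):
  U = 24 + 35 = 59
  M = 111 + 38 = 149
  T = 202 + 3·59 + 149 = 528
T: 435 − 528 = -93

-93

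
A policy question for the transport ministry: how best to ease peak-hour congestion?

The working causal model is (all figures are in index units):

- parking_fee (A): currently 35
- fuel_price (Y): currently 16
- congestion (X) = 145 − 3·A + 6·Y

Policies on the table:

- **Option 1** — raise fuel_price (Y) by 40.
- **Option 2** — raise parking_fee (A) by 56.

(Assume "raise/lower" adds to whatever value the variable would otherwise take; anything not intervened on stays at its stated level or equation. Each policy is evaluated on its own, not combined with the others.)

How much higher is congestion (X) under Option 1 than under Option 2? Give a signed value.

Option 1 (Y + 40):
  A = 35
  Y = 16 + 40 = 56
  X = 145 − 3·35 + 6·56 = 376
Option 2 (A + 56):
  A = 35 + 56 = 91
  Y = 16
  X = 145 − 3·91 + 6·16 = -32
X: 376 − (-32) = 408

408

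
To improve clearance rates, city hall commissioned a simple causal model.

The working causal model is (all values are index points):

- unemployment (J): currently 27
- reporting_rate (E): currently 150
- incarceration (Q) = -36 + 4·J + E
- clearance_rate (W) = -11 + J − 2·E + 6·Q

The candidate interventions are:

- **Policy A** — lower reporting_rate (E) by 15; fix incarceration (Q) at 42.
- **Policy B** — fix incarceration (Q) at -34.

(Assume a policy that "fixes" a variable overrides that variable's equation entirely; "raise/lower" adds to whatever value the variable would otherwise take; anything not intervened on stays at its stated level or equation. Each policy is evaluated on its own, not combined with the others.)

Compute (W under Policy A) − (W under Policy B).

Policy A (E − 15, Q := 42):
  J = 27
  E = 150 − 15 = 135
  Q = 42
  W = -11 + 27 − 2·135 + 6·42 = -2
Policy B (Q := -34):
  J = 27
  E = 150
  Q = -34
  W = -11 + 27 − 2·150 + 6·(-34) = -488
W: -2 − (-488) = 486

486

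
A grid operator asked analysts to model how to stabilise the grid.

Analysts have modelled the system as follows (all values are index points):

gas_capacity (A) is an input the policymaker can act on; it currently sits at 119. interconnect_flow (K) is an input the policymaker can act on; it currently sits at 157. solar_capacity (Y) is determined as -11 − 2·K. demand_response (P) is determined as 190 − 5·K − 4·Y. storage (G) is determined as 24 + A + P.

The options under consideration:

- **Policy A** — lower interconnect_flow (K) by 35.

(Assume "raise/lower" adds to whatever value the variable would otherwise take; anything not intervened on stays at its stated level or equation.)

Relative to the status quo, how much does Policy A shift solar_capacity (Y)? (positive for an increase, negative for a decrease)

70

Baseline:
  K = 157
  Y = -11 − 2·157 = -325
Policy A (K − 35):
  K = 157 − 35 = 122
  Y = -11 − 2·122 = -255
Change in Y: -255 − (-325) = 70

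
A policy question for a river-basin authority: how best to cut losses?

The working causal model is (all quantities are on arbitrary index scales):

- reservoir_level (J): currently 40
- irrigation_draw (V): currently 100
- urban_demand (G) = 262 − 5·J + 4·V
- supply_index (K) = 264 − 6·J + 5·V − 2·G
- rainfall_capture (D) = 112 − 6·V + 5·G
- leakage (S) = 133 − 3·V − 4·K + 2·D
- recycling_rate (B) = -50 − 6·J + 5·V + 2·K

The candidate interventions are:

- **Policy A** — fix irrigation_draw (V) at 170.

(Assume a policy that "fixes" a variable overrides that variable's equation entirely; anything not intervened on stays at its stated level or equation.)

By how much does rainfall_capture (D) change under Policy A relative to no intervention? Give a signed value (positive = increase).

980

Baseline:
  J = 40
  V = 100
  G = 262 − 5·40 + 4·100 = 462
  D = 112 − 6·100 + 5·462 = 1822
Policy A (V := 170):
  J = 40
  V = 170
  G = 262 − 5·40 + 4·170 = 742
  D = 112 − 6·170 + 5·742 = 2802
Change in D: 2802 − 1822 = 980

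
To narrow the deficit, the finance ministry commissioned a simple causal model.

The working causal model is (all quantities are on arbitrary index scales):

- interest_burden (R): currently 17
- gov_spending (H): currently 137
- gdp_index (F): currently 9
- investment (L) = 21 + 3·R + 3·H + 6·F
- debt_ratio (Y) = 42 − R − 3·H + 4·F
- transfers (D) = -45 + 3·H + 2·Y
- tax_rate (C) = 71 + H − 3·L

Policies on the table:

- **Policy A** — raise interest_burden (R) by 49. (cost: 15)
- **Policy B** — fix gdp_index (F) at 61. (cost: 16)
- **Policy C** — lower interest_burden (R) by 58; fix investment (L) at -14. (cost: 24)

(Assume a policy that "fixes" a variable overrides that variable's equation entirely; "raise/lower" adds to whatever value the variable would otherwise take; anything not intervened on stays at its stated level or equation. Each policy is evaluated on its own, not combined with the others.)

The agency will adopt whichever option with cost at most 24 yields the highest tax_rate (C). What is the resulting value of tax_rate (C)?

Policy A (R + 49):
  R = 17 + 49 = 66
  H = 137
  F = 9
  L = 21 + 3·66 + 3·137 + 6·9 = 684
  C = 71 + 137 − 3·684 = -1844
Policy B (F := 61):
  R = 17
  H = 137
  F = 61
  L = 21 + 3·17 + 3·137 + 6·61 = 849
  C = 71 + 137 − 3·849 = -2339
Policy C (R − 58, L := -14):
  R = 17 − 58 = -41
  H = 137
  F = 9
  L = -14
  C = 71 + 137 − 3·(-14) = 250
Comparing — Policy A: C=-1844, Policy B: C=-2339, Policy C: C=250. Highest is 250 (Policy C).

250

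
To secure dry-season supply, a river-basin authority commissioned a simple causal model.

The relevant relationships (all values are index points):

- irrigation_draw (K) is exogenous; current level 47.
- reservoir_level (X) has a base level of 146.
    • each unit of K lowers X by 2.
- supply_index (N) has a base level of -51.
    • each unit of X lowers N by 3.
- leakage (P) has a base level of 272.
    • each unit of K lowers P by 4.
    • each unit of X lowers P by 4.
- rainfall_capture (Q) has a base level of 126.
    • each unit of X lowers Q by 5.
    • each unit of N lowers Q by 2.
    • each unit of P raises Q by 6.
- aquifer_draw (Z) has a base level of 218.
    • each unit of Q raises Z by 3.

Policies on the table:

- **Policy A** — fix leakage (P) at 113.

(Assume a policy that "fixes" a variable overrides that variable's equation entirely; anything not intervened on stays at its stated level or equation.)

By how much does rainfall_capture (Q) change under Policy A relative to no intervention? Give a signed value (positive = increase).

1422

Baseline:
  K = 47
  X = 146 − 2·47 = 52
  N = -51 − 3·52 = -207
  P = 272 − 4·47 − 4·52 = -124
  Q = 126 − 5·52 − 2·(-207) + 6·(-124) = -464
Policy A (P := 113):
  K = 47
  X = 146 − 2·47 = 52
  N = -51 − 3·52 = -207
  P = 113
  Q = 126 − 5·52 − 2·(-207) + 6·113 = 958
Change in Q: 958 − (-464) = 1422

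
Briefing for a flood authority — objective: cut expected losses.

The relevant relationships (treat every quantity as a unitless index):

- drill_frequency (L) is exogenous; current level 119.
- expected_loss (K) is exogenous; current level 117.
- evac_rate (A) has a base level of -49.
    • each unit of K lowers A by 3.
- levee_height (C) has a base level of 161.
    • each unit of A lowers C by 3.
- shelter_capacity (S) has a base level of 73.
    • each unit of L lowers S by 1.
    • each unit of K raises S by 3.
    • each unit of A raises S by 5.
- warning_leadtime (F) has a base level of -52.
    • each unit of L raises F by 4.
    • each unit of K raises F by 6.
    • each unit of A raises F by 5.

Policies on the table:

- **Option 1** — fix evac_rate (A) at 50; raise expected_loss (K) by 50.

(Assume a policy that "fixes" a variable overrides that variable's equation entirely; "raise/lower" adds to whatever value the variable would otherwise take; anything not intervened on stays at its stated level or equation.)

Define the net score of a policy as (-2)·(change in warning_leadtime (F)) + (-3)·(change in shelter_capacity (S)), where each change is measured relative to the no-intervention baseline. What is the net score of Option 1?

Baseline:
  L = 119
  K = 117
  A = -49 − 3·117 = -400
  S = 73 − 119 + 3·117 + 5·(-400) = -1695
  F = -52 + 4·119 + 6·117 + 5·(-400) = -874
Option 1 (A := 50, K + 50):
  L = 119
  K = 117 + 50 = 167
  A = 50
  S = 73 − 119 + 3·167 + 5·50 = 705
  F = -52 + 4·119 + 6·167 + 5·50 = 1676
ΔF = 1676 − (-874) = 2550; ΔS = 705 − (-1695) = 2400
Score = (-2)·2550 + (-3)·2400 = -12300

-12300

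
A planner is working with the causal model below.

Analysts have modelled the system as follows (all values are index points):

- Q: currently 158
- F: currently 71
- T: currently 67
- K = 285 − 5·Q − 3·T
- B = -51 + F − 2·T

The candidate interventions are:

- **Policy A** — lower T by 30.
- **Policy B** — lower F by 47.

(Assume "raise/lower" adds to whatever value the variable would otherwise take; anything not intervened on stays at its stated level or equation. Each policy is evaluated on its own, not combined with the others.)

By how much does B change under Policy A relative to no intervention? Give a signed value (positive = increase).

60

Baseline:
  F = 71
  T = 67
  B = -51 + 71 − 2·67 = -114
Policy A (T − 30):
  F = 71
  T = 67 − 30 = 37
  B = -51 + 71 − 2·37 = -54
Change in B: -54 − (-114) = 60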